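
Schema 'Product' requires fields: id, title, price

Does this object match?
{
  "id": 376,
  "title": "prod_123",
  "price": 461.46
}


Checking required fields... All present.
Valid - all required fields present


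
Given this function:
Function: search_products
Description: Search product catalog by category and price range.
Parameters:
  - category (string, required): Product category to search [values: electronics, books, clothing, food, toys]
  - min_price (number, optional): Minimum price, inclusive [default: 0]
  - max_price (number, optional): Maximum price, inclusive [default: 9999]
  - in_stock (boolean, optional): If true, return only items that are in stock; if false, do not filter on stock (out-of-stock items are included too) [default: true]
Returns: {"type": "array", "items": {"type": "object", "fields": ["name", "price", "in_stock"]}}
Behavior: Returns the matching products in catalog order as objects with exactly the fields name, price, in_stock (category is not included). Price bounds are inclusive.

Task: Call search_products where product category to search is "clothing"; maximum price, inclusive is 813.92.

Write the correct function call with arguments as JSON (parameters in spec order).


Mapping each described value to its parameter name:
  'Product category to search' -> category = "clothing"
  'Maximum price, inclusive' -> max_price = 813.92
search_products({"category": "clothing", "max_price": 813.92})


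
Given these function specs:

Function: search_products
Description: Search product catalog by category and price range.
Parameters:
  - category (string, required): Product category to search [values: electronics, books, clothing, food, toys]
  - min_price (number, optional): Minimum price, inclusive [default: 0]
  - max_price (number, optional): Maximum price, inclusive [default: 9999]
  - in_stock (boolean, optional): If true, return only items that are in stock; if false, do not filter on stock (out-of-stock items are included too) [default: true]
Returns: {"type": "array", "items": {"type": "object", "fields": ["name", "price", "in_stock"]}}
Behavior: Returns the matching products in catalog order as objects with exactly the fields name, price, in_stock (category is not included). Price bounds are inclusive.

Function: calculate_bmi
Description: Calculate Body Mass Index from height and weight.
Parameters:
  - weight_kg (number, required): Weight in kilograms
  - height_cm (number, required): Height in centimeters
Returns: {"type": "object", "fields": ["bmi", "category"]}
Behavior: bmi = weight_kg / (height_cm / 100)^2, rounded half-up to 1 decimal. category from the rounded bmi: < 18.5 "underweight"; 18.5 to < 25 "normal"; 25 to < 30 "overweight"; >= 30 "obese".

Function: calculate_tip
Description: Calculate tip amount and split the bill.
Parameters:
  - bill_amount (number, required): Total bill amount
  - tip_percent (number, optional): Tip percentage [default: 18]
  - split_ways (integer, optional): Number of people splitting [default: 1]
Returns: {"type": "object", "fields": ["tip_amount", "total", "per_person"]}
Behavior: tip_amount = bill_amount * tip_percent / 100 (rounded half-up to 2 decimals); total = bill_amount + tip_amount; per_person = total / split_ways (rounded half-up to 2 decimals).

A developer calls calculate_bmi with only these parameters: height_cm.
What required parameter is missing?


Required parameters: weight_kg, height_cm
Provided: height_cm
Missing: weight_kg
weight_kg


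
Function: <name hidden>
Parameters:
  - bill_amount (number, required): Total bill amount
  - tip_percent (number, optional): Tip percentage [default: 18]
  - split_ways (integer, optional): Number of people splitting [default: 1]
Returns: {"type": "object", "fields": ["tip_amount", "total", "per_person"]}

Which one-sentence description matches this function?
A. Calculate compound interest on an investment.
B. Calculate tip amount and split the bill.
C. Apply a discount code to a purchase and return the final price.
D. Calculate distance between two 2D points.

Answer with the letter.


Parameters bill_amount, tip_percent, split_ways and return ["tip_amount", "total", "per_person"] fit: Calculate tip amount and split the bill.
B


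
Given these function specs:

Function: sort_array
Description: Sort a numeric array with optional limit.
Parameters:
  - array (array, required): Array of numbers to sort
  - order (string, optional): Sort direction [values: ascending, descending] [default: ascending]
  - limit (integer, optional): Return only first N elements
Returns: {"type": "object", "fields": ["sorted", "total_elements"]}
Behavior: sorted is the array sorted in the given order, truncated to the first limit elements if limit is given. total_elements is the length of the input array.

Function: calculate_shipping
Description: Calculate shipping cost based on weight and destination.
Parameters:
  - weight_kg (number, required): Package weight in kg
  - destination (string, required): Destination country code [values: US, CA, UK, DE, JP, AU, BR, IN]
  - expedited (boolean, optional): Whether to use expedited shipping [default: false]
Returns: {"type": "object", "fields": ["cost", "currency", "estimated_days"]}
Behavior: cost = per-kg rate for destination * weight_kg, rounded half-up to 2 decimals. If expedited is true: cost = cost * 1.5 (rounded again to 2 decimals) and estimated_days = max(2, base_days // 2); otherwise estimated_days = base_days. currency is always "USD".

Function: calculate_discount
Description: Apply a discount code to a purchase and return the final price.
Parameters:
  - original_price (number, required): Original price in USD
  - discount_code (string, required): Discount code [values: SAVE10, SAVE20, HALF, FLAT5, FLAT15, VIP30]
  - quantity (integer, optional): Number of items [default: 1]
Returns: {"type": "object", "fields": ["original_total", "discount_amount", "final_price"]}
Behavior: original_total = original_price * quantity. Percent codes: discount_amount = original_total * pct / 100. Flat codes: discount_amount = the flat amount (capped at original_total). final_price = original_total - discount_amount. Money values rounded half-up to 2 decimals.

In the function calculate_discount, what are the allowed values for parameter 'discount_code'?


The calculate_discount spec declares:
  - discount_code (string, required): Discount code [values: SAVE10, SAVE20, HALF, FLAT5, FLAT15, VIP30]
Allowed values:
SAVE10, SAVE20, HALF, FLAT5, FLAT15, VIP30


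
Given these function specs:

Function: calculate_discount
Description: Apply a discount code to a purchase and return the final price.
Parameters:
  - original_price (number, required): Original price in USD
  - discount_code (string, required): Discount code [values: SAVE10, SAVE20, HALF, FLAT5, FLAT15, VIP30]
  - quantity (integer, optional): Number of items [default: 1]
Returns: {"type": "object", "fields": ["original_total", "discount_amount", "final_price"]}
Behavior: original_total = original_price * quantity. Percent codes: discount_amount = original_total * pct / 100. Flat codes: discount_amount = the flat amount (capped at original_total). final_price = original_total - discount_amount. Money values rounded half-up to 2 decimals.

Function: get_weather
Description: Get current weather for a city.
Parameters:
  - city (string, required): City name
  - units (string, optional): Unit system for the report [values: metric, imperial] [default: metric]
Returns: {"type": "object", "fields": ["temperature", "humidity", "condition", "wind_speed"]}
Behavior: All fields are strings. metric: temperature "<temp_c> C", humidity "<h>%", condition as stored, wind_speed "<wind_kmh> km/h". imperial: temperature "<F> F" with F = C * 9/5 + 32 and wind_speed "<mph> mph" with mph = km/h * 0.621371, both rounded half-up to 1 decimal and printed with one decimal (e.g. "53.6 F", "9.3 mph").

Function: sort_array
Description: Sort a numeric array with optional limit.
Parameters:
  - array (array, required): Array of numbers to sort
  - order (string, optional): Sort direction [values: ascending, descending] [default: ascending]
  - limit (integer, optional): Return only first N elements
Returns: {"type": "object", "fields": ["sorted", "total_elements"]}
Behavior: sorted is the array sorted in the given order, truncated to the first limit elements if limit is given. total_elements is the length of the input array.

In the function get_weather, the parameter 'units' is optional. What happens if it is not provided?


The get_weather spec declares:
  - units (string, optional): Unit system for the report [values: metric, imperial] [default: metric]
It defaults to metric


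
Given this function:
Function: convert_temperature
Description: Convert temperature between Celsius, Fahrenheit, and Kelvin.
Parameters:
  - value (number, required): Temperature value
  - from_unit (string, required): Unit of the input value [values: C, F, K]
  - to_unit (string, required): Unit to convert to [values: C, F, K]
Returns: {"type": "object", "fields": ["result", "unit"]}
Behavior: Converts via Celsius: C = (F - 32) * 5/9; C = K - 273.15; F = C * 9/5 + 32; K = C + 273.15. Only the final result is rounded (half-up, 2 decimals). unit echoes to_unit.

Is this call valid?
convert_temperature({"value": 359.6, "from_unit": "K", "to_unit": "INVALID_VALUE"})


Checking parameter values...
Parameter 'to_unit' has value 'INVALID_VALUE' not in allowed: C, F, K
Invalid - 'to_unit' must be one of C, F, K


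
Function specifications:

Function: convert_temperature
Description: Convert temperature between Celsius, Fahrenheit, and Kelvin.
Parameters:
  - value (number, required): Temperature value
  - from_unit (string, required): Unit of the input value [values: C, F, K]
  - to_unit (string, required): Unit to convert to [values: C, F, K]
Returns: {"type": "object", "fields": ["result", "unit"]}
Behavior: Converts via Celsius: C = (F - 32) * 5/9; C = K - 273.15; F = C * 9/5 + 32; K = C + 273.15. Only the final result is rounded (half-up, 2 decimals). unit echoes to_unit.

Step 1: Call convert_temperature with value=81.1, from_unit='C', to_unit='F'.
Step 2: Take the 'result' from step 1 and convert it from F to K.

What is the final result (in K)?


Step 1: convert_temperature(value=81.1, from_unit=C, to_unit=F)
  Input already in C: 81.1
  To F: 81.1 * 9/5 + 32 = 177.98
  Round to 2 decimals: 177.98
  -> result = 177.98 F
Step 2: convert_temperature(value=177.98, from_unit=F, to_unit=K)
  To C: (177.98 - 32) * 5/9 = 81.1
  To K: 81.1 + 273.15 = 354.25
  Round to 2 decimals: 354.25
  -> result = 354.25 K
354.25 K


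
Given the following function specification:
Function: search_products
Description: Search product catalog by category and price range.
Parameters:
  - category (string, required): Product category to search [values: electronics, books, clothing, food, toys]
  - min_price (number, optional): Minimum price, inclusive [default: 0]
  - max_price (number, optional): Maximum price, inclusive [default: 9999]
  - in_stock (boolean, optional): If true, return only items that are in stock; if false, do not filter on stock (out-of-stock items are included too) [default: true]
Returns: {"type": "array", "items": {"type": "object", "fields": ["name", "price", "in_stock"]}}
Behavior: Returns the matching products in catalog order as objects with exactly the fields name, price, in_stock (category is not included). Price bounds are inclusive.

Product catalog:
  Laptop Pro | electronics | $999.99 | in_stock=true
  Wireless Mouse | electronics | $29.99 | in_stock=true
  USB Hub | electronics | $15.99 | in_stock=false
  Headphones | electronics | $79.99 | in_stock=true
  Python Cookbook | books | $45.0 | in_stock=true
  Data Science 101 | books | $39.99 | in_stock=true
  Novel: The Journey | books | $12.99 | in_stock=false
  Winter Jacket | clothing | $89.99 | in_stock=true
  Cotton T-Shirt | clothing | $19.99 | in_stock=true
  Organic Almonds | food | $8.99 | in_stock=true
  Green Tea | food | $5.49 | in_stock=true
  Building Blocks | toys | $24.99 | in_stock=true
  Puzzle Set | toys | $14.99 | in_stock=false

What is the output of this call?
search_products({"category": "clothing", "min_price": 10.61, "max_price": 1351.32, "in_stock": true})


Filter: category=clothing, 10.61 <= price <= 1351.32, in-stock only
  Winter Jacket ($89.99): keep
  Cotton T-Shirt ($19.99): keep
Output:
[{"name": "Winter Jacket", "price": 89.99, "in_stock": true}, {"name": "Cotton T-Shirt", "price": 19.99, "in_stock": true}]


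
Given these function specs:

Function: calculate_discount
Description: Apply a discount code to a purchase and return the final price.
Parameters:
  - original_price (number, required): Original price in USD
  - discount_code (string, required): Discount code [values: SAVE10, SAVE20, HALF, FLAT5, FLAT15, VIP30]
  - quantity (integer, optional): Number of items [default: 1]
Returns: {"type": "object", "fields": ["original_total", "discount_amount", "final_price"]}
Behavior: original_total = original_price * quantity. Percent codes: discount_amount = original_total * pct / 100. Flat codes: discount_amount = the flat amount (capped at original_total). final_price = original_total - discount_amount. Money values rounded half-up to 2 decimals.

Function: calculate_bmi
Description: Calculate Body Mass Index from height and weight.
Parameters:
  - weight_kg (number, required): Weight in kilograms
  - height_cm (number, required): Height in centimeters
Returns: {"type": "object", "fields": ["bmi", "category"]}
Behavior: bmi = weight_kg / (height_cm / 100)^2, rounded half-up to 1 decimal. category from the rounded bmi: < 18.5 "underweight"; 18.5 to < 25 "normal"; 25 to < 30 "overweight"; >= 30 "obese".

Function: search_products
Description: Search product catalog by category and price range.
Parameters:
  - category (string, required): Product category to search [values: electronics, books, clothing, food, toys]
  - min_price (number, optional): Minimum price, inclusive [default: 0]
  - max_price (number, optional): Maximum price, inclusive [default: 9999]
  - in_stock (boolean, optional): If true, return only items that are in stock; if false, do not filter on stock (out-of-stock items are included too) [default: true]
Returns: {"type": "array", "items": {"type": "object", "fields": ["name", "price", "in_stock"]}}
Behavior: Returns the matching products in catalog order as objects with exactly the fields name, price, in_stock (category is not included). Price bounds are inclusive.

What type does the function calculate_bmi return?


The calculate_bmi spec declares Returns: {"type": "object", "fields": ["bmi", "category"]}
Type:
object


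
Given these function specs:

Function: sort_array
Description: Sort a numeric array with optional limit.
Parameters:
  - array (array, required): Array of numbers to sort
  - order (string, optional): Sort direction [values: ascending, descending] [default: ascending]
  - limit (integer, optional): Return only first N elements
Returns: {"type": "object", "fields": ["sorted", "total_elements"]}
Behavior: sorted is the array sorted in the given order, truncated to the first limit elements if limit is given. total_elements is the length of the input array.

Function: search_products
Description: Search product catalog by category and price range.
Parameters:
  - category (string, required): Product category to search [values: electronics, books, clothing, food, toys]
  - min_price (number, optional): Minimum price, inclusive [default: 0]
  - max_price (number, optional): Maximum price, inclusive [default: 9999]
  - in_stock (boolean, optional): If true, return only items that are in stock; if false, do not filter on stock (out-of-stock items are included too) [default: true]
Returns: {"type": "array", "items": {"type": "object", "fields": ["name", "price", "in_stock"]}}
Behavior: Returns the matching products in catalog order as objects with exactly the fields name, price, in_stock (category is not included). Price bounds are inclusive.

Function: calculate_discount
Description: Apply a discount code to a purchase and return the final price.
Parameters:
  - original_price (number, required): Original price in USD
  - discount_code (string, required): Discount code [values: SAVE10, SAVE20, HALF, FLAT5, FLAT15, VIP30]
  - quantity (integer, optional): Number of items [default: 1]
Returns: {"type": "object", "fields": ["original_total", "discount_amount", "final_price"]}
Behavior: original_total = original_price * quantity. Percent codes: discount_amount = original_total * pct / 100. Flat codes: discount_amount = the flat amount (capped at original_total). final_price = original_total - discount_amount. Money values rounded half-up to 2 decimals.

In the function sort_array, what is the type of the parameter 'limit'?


The sort_array spec declares:
  - limit (integer, optional): Return only first N elements
Type:
integer


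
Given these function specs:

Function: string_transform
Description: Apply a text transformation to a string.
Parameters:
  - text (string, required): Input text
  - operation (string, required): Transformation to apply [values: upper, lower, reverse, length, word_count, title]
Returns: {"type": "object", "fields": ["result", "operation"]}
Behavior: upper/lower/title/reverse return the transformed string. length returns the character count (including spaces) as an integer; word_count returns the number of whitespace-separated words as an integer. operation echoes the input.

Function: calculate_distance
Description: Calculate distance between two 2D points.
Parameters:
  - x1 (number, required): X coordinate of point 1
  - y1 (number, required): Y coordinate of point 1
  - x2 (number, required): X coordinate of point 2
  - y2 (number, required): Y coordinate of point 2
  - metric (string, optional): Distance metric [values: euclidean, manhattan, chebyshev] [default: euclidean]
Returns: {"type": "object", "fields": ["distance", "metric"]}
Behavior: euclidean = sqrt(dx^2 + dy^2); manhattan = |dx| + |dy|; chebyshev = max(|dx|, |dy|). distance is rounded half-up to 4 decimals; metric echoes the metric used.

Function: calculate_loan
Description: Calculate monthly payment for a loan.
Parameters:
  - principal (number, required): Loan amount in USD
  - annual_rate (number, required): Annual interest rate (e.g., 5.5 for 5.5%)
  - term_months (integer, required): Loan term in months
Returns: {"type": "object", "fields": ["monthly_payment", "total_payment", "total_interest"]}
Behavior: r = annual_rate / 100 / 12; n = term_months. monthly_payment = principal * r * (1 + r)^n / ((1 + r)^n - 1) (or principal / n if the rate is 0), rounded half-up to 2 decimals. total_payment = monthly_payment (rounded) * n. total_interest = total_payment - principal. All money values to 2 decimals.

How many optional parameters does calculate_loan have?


Parameters of calculate_loan: principal (required), annual_rate (required), term_months (required)
Optional count:
0


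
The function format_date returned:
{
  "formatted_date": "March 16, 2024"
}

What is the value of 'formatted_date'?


March 16, 2024


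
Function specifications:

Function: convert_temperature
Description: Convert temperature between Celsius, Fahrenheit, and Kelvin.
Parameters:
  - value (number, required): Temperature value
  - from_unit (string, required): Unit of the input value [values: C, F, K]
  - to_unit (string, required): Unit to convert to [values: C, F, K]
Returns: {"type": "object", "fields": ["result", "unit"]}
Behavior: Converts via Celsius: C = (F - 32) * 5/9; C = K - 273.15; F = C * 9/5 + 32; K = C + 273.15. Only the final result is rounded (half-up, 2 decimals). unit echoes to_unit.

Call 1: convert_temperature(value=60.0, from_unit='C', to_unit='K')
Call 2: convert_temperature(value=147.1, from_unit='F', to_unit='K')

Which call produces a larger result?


Call 1:
  Input already in C: 60
  To K: 60 + 273.15 = 333.15
  Round to 2 decimals: 333.15
  -> 333.15 K
Call 2:
  To C: (147.1 - 32) * 5/9 = 63.944444
  To K: 63.944444 + 273.15 = 337.094444
  Round to 2 decimals: 337.09
  -> 337.09 K
Call 2 (337.09 K)


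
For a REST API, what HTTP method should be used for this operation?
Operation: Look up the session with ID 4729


GET = read, POST = create, PUT = update/replace, DELETE = remove
This operation is a read.
GET


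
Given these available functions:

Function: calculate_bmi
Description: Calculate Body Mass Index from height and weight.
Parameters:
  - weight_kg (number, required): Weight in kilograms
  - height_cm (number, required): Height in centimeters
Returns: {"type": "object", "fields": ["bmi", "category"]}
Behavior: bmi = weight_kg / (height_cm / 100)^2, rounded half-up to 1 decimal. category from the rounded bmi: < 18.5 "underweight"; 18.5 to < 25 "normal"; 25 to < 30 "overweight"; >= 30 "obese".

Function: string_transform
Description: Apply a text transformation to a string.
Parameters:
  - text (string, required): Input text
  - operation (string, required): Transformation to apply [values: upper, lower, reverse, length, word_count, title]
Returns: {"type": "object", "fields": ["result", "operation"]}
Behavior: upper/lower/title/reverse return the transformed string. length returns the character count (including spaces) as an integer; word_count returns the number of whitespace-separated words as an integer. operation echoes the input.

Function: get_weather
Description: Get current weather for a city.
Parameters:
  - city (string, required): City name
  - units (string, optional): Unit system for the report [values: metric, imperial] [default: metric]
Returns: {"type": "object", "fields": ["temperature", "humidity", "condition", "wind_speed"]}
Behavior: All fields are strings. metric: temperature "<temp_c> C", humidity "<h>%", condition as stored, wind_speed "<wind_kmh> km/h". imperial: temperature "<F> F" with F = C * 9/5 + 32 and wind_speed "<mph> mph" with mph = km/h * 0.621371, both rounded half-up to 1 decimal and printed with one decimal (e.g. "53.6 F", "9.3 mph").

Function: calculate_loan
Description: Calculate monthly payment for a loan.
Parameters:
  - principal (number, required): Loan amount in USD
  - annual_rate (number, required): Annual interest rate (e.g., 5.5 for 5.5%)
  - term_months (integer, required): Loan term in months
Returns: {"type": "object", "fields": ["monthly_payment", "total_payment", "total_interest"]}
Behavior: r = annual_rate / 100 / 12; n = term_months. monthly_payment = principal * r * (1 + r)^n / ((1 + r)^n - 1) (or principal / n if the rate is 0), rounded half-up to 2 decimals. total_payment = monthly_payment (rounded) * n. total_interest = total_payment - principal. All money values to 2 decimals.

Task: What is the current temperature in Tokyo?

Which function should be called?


The task needs a function whose description is: Get current weather for a city.
get_weather


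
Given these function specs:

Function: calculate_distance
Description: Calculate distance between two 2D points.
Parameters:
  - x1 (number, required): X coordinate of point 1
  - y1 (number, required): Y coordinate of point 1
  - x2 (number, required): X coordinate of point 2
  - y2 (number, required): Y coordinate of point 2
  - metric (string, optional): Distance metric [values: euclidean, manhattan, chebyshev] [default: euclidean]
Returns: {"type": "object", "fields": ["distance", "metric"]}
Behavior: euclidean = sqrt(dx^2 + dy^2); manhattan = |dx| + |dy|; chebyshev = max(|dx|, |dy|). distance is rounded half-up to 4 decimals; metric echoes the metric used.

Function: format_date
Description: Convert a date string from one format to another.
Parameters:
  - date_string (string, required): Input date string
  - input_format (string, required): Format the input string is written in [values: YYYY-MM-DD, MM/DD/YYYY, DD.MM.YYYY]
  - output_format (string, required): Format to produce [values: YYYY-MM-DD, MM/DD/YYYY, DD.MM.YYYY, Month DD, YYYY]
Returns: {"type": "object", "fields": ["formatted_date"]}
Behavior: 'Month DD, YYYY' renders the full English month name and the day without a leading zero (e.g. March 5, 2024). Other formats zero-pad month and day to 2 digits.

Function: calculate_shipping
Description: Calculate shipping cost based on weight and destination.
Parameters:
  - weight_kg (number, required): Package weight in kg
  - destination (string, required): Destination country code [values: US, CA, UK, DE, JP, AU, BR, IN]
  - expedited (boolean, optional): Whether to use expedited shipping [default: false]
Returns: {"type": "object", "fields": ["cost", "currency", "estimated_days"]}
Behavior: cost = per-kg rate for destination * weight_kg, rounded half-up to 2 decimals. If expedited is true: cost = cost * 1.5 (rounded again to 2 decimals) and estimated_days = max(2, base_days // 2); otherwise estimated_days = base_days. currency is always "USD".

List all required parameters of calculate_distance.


Parameters of calculate_distance and their required/optional flag:
  x1: required
  y1: required
  x2: required
  y2: required
  metric: optional
x1, x2, y1, y2


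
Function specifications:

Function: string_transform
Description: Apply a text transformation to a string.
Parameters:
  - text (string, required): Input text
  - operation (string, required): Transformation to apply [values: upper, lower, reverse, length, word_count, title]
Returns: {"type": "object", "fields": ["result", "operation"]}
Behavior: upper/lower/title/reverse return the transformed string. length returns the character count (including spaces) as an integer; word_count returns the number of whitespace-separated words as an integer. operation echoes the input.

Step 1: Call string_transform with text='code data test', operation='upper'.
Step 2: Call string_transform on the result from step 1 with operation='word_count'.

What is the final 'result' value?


Step 1: string_transform(text='code data test', operation='upper')
  -> result = 'CODE DATA TEST'
Step 2: string_transform(text='CODE DATA TEST', operation='word_count')
  words: CODE, DATA, TEST -> 3
  -> result = 3
3


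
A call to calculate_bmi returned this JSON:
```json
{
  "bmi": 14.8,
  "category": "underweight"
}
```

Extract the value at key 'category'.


underweight


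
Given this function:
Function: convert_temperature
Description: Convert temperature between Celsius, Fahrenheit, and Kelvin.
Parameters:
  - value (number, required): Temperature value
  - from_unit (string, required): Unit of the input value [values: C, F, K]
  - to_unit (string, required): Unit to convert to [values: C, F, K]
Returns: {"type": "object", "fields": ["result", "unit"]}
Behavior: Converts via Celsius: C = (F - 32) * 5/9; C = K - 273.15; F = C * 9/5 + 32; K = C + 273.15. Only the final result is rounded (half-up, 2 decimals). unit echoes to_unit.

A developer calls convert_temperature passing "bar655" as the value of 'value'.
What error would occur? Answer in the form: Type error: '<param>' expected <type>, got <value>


Spec: 'value' is declared as number; "bar655" is a string.
Type error: 'value' expected number, got "bar655"


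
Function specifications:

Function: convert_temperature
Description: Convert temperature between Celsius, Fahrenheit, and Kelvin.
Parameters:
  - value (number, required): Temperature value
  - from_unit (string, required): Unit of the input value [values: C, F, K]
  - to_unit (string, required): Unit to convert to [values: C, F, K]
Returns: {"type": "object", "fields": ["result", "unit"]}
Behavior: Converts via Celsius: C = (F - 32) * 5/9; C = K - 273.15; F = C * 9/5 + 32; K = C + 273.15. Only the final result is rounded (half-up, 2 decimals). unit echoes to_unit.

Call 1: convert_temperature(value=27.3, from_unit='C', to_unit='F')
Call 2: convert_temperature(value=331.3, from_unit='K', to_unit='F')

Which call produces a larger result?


Call 1:
  Input already in C: 27.3
  To F: 27.3 * 9/5 + 32 = 81.14
  Round to 2 decimals: 81.14
  -> 81.14 F
Call 2:
  To C: 331.3 - 273.15 = 58.15
  To F: 58.15 * 9/5 + 32 = 136.67
  Round to 2 decimals: 136.67
  -> 136.67 F
Call 2 (136.67 F)


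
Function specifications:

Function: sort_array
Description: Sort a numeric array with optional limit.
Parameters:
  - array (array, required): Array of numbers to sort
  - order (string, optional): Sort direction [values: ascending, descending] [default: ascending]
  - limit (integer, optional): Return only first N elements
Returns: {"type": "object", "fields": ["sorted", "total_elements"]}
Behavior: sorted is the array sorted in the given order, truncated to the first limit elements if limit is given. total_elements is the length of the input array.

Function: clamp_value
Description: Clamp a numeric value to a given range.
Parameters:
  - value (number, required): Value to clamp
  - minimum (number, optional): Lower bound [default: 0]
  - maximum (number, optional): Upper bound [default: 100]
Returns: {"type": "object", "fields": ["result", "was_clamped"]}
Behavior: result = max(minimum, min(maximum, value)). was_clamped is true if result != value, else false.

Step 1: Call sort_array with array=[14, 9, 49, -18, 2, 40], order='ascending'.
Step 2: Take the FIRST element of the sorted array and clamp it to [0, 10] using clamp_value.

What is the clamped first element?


Step 1: sort_array(order=ascending)
  sorted: [-18, 2, 9, 14, 40, 49]
  -> first element = -18
Step 2: clamp_value(value=-18, minimum=0, maximum=10)
  result = max(0, min(10, -18)) = max(0, -18) = 0
  was_clamped = (0 != -18) = true
  -> result = 0
0


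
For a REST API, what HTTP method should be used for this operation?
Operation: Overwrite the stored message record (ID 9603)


GET = read, POST = create, PUT = update/replace, DELETE = remove
This operation is an update/replace.
PUT


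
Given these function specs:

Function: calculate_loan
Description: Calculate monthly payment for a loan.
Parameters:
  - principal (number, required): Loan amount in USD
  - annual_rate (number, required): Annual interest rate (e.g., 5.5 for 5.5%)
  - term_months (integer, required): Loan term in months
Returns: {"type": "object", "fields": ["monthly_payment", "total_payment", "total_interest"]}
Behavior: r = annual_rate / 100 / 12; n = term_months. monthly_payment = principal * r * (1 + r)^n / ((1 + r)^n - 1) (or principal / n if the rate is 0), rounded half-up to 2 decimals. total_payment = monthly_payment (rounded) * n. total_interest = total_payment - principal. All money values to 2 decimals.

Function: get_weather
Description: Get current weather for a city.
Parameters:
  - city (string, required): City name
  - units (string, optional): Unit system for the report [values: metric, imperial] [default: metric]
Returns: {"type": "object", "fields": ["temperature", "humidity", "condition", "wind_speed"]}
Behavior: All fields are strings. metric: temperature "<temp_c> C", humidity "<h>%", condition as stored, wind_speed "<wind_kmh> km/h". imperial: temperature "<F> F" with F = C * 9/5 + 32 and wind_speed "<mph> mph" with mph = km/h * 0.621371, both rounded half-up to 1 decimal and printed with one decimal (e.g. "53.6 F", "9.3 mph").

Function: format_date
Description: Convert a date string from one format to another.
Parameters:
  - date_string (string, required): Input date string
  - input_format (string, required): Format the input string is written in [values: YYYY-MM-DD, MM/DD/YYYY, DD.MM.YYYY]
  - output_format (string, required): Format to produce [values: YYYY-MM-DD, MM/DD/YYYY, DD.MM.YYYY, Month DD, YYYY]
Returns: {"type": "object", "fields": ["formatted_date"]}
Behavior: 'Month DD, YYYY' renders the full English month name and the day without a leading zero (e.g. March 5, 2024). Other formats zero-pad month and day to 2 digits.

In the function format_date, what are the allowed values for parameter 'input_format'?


The format_date spec declares:
  - input_format (string, required): Format the input string is written in [values: YYYY-MM-DD, MM/DD/YYYY, DD.MM.YYYY]
Allowed values:
YYYY-MM-DD, MM/DD/YYYY, DD.MM.YYYY


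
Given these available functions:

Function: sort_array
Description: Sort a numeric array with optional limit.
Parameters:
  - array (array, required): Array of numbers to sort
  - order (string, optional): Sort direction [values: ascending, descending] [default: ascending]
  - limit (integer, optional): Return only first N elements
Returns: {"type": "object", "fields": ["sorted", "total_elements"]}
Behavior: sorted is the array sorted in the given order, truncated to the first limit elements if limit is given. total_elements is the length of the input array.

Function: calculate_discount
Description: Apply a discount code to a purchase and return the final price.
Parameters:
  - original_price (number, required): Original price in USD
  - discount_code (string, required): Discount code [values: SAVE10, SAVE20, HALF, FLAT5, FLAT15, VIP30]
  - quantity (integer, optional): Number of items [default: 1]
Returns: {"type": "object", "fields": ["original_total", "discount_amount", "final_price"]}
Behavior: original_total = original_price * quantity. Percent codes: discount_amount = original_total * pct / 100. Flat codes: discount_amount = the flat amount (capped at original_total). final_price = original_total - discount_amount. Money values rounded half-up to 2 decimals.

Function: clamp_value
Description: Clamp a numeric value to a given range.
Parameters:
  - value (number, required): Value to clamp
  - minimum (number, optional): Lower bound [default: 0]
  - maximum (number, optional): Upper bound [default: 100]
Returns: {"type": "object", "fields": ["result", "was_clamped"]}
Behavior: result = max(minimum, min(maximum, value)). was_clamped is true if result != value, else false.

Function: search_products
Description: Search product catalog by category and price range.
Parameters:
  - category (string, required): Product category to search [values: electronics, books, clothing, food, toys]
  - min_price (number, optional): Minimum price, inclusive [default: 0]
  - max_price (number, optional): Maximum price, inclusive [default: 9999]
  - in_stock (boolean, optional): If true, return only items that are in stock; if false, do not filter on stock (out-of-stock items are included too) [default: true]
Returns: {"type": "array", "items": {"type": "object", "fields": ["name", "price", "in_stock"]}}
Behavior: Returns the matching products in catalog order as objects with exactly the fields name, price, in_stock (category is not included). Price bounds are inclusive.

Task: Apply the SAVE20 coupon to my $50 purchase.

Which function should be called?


The task needs a function whose description is: Apply a discount code to a purchase and return the final price.
calculate_discount


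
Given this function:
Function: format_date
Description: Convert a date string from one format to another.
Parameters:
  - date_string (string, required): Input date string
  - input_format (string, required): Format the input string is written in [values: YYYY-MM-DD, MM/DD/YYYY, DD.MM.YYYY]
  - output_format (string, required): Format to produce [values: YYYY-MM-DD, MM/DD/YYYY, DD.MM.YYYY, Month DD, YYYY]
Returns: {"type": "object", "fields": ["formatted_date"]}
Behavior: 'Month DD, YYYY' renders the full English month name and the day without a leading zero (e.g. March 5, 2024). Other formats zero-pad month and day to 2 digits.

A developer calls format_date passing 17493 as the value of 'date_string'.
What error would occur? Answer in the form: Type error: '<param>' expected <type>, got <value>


Spec: 'date_string' is declared as string; 17493 is an integer.
Type error: 'date_string' expected string, got 17493


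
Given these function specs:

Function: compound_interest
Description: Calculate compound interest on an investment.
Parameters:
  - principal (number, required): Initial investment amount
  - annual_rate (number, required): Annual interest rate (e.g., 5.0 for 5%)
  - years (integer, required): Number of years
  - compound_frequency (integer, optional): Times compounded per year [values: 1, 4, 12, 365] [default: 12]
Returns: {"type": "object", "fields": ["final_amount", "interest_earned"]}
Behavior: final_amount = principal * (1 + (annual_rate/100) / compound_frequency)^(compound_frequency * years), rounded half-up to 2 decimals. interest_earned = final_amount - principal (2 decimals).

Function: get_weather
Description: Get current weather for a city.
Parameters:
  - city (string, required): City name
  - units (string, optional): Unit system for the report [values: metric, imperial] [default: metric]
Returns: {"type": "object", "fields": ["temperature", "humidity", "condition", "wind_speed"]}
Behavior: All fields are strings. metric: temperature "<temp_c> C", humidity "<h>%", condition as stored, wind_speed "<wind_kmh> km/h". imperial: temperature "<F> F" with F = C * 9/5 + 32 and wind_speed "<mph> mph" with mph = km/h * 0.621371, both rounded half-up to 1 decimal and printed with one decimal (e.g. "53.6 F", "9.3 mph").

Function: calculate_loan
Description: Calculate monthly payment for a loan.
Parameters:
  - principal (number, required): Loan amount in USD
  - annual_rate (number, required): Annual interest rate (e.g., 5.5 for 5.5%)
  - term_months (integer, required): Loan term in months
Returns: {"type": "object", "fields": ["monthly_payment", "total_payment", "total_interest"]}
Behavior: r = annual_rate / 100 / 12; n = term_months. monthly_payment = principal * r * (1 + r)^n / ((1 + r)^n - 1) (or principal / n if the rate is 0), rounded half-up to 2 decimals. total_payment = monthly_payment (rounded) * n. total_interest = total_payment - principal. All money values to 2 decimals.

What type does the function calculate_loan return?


The calculate_loan spec declares Returns: {"type": "object", "fields": ["monthly_payment", "total_payment", "total_interest"]}
Type:
object


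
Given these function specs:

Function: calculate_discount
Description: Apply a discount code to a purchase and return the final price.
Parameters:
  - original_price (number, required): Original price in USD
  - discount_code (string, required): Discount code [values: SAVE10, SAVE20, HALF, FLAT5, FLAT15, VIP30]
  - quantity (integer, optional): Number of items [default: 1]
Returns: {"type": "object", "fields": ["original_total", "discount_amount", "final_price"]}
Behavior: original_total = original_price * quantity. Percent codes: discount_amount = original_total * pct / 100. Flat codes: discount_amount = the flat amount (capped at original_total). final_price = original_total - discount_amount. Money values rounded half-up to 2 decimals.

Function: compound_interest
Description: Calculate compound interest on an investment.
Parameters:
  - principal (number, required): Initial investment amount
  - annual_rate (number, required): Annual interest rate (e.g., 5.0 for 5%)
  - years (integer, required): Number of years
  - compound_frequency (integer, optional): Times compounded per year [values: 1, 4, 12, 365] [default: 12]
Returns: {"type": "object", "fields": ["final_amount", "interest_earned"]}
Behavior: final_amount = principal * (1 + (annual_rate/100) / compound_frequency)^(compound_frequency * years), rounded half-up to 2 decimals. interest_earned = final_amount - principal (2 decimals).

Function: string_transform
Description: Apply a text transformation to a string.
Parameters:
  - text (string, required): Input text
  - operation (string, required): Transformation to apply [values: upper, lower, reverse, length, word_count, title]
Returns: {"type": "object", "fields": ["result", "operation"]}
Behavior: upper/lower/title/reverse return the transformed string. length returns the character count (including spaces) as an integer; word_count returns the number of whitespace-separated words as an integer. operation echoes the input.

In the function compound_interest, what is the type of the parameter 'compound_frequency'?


The compound_interest spec declares:
  - compound_frequency (integer, optional): Times compounded per year [values: 1, 4, 12, 365] [default: 12]
Type:
integer


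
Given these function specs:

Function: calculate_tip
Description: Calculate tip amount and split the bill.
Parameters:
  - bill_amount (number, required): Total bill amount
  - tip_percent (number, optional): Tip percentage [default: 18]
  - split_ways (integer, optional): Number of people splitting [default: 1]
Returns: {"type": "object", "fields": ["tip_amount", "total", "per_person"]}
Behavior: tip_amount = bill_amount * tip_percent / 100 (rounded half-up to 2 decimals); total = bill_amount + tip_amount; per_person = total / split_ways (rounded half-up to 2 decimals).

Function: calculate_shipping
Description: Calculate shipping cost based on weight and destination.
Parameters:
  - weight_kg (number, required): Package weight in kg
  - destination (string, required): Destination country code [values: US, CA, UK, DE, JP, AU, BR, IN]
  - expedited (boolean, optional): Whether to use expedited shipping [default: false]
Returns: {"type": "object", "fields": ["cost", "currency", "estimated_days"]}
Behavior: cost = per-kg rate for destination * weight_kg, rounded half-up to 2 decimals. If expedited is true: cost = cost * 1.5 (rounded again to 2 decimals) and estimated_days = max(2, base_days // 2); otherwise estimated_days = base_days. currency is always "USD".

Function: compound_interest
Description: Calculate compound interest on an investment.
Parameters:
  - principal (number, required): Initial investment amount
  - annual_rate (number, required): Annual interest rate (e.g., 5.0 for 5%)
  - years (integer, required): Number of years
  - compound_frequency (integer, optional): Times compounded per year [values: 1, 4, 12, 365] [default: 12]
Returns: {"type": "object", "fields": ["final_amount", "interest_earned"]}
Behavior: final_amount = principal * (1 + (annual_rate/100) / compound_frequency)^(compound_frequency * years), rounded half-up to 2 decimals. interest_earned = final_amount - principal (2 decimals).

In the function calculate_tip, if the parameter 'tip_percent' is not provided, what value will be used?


The calculate_tip spec declares:
  - tip_percent (number, optional): Tip percentage [default: 18]
Default:
18
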